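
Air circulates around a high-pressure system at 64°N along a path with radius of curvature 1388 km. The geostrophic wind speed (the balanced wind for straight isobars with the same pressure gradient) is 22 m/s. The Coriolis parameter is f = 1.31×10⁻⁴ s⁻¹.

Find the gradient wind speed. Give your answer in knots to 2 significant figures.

Around a high, pressure-gradient force acts outward with centrifugal, so Coriolis balances both:
fV = (1/ρ)|∂P/∂n| + V²/R  →  V² − fR·V + fR·V_g = 0
With fR = 1.31×10⁻⁴ × 1388×10³ m = 182 m/s:
V = [fR − √((fR)² − 4 fR V_g)]/2 = [182 − √(182² − 4×182×22)]/2 = 25.6 m/s
Supergeostrophic (V > V_g = 22 m/s), as expected around a high.
Converting: 25.6 m/s × 1.944 = 50 knots

50 knots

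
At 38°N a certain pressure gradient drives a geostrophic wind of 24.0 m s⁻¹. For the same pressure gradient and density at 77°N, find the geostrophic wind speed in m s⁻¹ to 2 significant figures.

15 m s⁻¹

With the same pressure gradient and density, V_g ∝ 1/f ∝ 1/sin φ.
V₂ = V₁ · sin φ₁ / sin φ₂ = 24.0 × sin 38° / sin 77°
V₂ = 24.0 × 0.6157/0.9744 = 15 m s⁻¹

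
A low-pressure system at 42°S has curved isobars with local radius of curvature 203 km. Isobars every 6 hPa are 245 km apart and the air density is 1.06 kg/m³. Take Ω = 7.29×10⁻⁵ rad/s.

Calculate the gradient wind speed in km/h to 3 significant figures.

Coriolis parameter at 42°S:
f = 2Ω sin φ = 2 × 7.29×10⁻⁵ × sin 42° = 9.76×10⁻⁵ s⁻¹
Pressure gradient: |∂P/∂n| = 600 Pa / 245000 m = 2.45×10⁻³ Pa/m
Geostrophic speed: V_g = |∂P/∂n|/(fρ) = 2.45×10⁻³/(9.76×10⁻⁵ × 1.06) = 23.7 m/s
Around a low, centrifugal force acts outward with Coriolis, so pressure-gradient force balances both:
(1/ρ)|∂P/∂n| = fV + V²/R  →  V² + fR·V − fR·V_g = 0
With fR = 9.76×10⁻⁵ × 203×10³ m = 19.8 m/s:
V = [−fR + √((fR)² + 4 fR V_g)]/2 = [−19.8 + √(19.8² + 4×19.8×23.7)]/2 = 13.9 m/s
Subgeostrophic (V < V_g = 23.7 m/s), as expected around a low.
Converting: 13.9 m/s × 3.6 = 50.1 km/h

50.1 km/h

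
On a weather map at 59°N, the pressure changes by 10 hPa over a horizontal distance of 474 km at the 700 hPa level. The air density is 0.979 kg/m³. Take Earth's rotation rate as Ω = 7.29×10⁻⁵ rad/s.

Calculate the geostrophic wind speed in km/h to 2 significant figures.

62 km/h

Coriolis parameter at 59°N:
f = 2Ω sin φ = 2 × 7.29×10⁻⁵ × sin 59° = 1.25×10⁻⁴ s⁻¹
Pressure gradient: |∂P/∂n| = 1000 Pa / 474000 m = 2.11×10⁻³ Pa/m
Geostrophic balance (pressure-gradient force = Coriolis force):
V_g = (1/(fρ)) |∂P/∂n| = 2.11×10⁻³ / (1.25×10⁻⁴ × 0.979) = 17.2 m/s
Converting: 17.2 m/s × 3.6 = 62 km/h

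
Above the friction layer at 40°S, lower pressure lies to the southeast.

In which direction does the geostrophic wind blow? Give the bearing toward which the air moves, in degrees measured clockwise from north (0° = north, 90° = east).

045°

The pressure-gradient force points toward the southeast (bearing 135°).
Geostrophic balance: in the Southern Hemisphere the Coriolis force deflects motion to the left, so the geostrophic wind blows 90° to the left of the pressure-gradient force (low pressure on the right).
Rotating 135° by 90° counterclockwise gives 045° — the wind blows toward the northeast.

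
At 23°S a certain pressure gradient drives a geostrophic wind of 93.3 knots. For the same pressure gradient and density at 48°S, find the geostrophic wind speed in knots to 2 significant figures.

With the same pressure gradient and density, V_g ∝ 1/f ∝ 1/sin φ.
V₂ = V₁ · sin φ₁ / sin φ₂ = 93.3 × sin 23° / sin 48°
V₂ = 93.3 × 0.3907/0.7431 = 49 knots

49 knots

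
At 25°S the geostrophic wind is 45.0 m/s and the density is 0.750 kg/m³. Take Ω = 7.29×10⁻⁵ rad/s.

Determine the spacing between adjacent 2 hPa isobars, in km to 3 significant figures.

Coriolis parameter at 25°S:
f = 2Ω sin φ = 2 × 7.29×10⁻⁵ × sin 25° = 6.16×10⁻⁵ s⁻¹
Geostrophic balance rearranged: |∂P/∂n| = f ρ V_g
|∂P/∂n| = 6.16×10⁻⁵ × 0.750 × 45.0 = 2.08×10⁻³ Pa/m
Isobar spacing: Δn = ΔP/|∂P/∂n| = 200 Pa / 2.08×10⁻³ Pa/m = 96172 m ≈ 96.2 km

96.2 km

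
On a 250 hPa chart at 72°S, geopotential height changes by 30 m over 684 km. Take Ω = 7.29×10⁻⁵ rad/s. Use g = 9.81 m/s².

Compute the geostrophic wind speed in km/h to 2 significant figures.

11 km/h

Coriolis parameter at 72°S:
f = 2Ω sin φ = 2 × 7.29×10⁻⁵ × sin 72° = 1.39×10⁻⁴ s⁻¹
Height gradient: |∂Z/∂n| = 30 m / 684000 m = 4.39×10⁻⁵
On a pressure surface, geostrophic balance gives V_g = (g/f)|∂Z/∂n|:
V_g = 9.81 × 4.39×10⁻⁵ / 1.39×10⁻⁴ = 3.10 m/s
Converting: 3.10 m/s × 3.6 = 11 km/h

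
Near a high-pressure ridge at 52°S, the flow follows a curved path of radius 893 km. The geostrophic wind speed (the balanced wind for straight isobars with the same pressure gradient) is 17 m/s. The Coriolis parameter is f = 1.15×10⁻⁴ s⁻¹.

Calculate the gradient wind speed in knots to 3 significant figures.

41.8 knots

Around a high, pressure-gradient force acts outward with centrifugal, so Coriolis balances both:
fV = (1/ρ)|∂P/∂n| + V²/R  →  V² − fR·V + fR·V_g = 0
With fR = 1.15×10⁻⁴ × 893×10³ m = 103 m/s:
V = [fR − √((fR)² − 4 fR V_g)]/2 = [103 − √(103² − 4×103×17)]/2 = 21.5 m/s
Supergeostrophic (V > V_g = 17 m/s), as expected around a high.
Converting: 21.5 m/s × 1.944 = 41.8 knots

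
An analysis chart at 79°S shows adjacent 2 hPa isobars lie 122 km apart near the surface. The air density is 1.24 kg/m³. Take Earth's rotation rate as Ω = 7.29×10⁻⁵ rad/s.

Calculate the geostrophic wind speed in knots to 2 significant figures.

Coriolis parameter at 79°S:
f = 2Ω sin φ = 2 × 7.29×10⁻⁵ × sin 79° = 1.43×10⁻⁴ s⁻¹
Pressure gradient: |∂P/∂n| = 200 Pa / 122000 m = 1.64×10⁻³ Pa/m
Geostrophic balance (pressure-gradient force = Coriolis force):
V_g = (1/(fρ)) |∂P/∂n| = 1.64×10⁻³ / (1.43×10⁻⁴ × 1.24) = 9.24 m/s
Converting: 9.24 m/s × 1.944 = 18 knots

18 knots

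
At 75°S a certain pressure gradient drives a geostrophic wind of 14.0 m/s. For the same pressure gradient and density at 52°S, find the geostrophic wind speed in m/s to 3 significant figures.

With the same pressure gradient and density, V_g ∝ 1/f ∝ 1/sin φ.
V₂ = V₁ · sin φ₁ / sin φ₂ = 14.0 × sin 75° / sin 52°
V₂ = 14.0 × 0.9659/0.7880 = 17.2 m/s

17.2 m/s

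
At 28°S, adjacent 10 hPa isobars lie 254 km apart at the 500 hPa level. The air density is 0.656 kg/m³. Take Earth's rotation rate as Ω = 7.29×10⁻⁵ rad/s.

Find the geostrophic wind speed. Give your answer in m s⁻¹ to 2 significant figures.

Coriolis parameter at 28°S:
f = 2Ω sin φ = 2 × 7.29×10⁻⁵ × sin 28° = 6.84×10⁻⁵ s⁻¹
Pressure gradient: |∂P/∂n| = 1000 Pa / 254000 m = 3.94×10⁻³ Pa/m
Geostrophic balance (pressure-gradient force = Coriolis force):
V_g = (1/(fρ)) |∂P/∂n| = 3.94×10⁻³ / (6.84×10⁻⁵ × 0.656) = 87.7 m/s

88 m s⁻¹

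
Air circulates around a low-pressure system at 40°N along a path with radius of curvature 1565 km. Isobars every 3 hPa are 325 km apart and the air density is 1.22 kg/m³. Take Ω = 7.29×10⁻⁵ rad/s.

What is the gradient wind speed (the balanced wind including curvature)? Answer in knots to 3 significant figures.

Coriolis parameter at 40°N:
f = 2Ω sin φ = 2 × 7.29×10⁻⁵ × sin 40° = 9.37×10⁻⁵ s⁻¹
Pressure gradient: |∂P/∂n| = 300 Pa / 325000 m = 9.23×10⁻⁴ Pa/m
Geostrophic speed: V_g = |∂P/∂n|/(fρ) = 9.23×10⁻⁴/(9.37×10⁻⁵ × 1.22) = 8.07 m/s
Around a low, centrifugal force acts outward with Coriolis, so pressure-gradient force balances both:
(1/ρ)|∂P/∂n| = fV + V²/R  →  V² + fR·V − fR·V_g = 0
With fR = 9.37×10⁻⁵ × 1565×10³ m = 147 m/s:
V = [−fR + √((fR)² + 4 fR V_g)]/2 = [−147 + √(147² + 4×147×8.07)]/2 = 7.67 m/s
Subgeostrophic (V < V_g = 8.07 m/s), as expected around a low.
Converting: 7.67 m/s × 1.944 = 14.9 knots

14.9 knots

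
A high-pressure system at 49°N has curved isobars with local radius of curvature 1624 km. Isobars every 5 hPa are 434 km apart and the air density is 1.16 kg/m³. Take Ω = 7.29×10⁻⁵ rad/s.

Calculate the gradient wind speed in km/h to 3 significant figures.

34.3 km/h

Coriolis parameter at 49°N:
f = 2Ω sin φ = 2 × 7.29×10⁻⁵ × sin 49° = 1.10×10⁻⁴ s⁻¹
Pressure gradient: |∂P/∂n| = 500 Pa / 434000 m = 1.15×10⁻³ Pa/m
Geostrophic speed: V_g = |∂P/∂n|/(fρ) = 1.15×10⁻³/(1.10×10⁻⁴ × 1.16) = 9.03 m/s
Around a high, pressure-gradient force acts outward with centrifugal, so Coriolis balances both:
fV = (1/ρ)|∂P/∂n| + V²/R  →  V² − fR·V + fR·V_g = 0
With fR = 1.10×10⁻⁴ × 1624×10³ m = 179 m/s:
V = [fR − √((fR)² − 4 fR V_g)]/2 = [179 − √(179² − 4×179×9.03)]/2 = 9.53 m/s
Supergeostrophic (V > V_g = 9.03 m/s), as expected around a high.
Converting: 9.53 m/s × 3.6 = 34.3 km/h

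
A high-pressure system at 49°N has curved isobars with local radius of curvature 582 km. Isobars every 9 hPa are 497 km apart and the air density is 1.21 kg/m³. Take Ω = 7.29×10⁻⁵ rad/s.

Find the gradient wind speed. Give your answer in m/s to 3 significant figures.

Coriolis parameter at 49°N:
f = 2Ω sin φ = 2 × 7.29×10⁻⁵ × sin 49° = 1.10×10⁻⁴ s⁻¹
Pressure gradient: |∂P/∂n| = 900 Pa / 497000 m = 1.81×10⁻³ Pa/m
Geostrophic speed: V_g = |∂P/∂n|/(fρ) = 1.81×10⁻³/(1.10×10⁻⁴ × 1.21) = 13.6 m/s
Around a high, pressure-gradient force acts outward with centrifugal, so Coriolis balances both:
fV = (1/ρ)|∂P/∂n| + V²/R  →  V² − fR·V + fR·V_g = 0
With fR = 1.10×10⁻⁴ × 582×10³ m = 64.0 m/s:
V = [fR − √((fR)² − 4 fR V_g)]/2 = [64.0 − √(64.0² − 4×64.0×13.6)]/2 = 19.6 m/s
Supergeostrophic (V > V_g = 13.6 m/s), as expected around a high.

19.6 m/s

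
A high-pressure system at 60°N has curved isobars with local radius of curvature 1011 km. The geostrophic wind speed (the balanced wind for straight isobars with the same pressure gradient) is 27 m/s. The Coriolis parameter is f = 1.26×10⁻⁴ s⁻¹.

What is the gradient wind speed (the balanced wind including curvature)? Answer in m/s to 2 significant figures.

39 m/s

Around a high, pressure-gradient force acts outward with centrifugal, so Coriolis balances both:
fV = (1/ρ)|∂P/∂n| + V²/R  →  V² − fR·V + fR·V_g = 0
With fR = 1.26×10⁻⁴ × 1011×10³ m = 127 m/s:
V = [fR − √((fR)² − 4 fR V_g)]/2 = [127 − √(127² − 4×127×27)]/2 = 38.8 m/s
Supergeostrophic (V > V_g = 27 m/s), as expected around a high.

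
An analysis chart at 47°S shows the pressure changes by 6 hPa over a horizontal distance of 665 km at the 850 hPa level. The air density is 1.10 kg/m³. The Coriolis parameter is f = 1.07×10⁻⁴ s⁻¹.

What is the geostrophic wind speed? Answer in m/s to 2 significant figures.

7.7 m/s

Pressure gradient: |∂P/∂n| = 600 Pa / 665000 m = 9.02×10⁻⁴ Pa/m
Geostrophic balance (pressure-gradient force = Coriolis force):
V_g = (1/(fρ)) |∂P/∂n| = 9.02×10⁻⁴ / (1.07×10⁻⁴ × 1.10) = 7.67 m/s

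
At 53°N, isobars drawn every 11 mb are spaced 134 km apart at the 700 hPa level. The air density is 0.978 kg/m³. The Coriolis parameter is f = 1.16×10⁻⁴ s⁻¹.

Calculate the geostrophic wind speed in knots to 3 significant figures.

141 knots

Pressure gradient: |∂P/∂n| = 1100 Pa / 134000 m = 8.21×10⁻³ Pa/m
Geostrophic balance (pressure-gradient force = Coriolis force):
V_g = (1/(fρ)) |∂P/∂n| = 8.21×10⁻³ / (1.16×10⁻⁴ × 0.978) = 72.4 m/s
Converting: 72.4 m/s × 1.944 = 141 knots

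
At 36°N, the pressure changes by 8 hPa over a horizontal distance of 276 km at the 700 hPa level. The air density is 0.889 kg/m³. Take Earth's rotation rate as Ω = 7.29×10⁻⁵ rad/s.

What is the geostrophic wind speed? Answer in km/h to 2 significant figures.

140 km/h

Coriolis parameter at 36°N:
f = 2Ω sin φ = 2 × 7.29×10⁻⁵ × sin 36° = 8.57×10⁻⁵ s⁻¹
Pressure gradient: |∂P/∂n| = 800 Pa / 276000 m = 2.90×10⁻³ Pa/m
Geostrophic balance (pressure-gradient force = Coriolis force):
V_g = (1/(fρ)) |∂P/∂n| = 2.90×10⁻³ / (8.57×10⁻⁵ × 0.889) = 38.0 m/s
Converting: 38.0 m/s × 3.6 = 140 km/h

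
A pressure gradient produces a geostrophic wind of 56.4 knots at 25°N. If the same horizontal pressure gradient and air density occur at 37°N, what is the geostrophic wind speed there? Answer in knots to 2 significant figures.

With the same pressure gradient and density, V_g ∝ 1/f ∝ 1/sin φ.
V₂ = V₁ · sin φ₁ / sin φ₂ = 56.4 × sin 25° / sin 37°
V₂ = 56.4 × 0.4226/0.6018 = 40 knots

40 knots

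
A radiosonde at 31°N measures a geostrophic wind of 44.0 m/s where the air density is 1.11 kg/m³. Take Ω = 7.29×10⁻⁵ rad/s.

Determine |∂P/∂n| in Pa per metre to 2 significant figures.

3.7×10⁻³ Pa/m

Coriolis parameter at 31°N:
f = 2Ω sin φ = 2 × 7.29×10⁻⁵ × sin 31° = 7.51×10⁻⁵ s⁻¹
Geostrophic balance rearranged: |∂P/∂n| = f ρ V_g
|∂P/∂n| = 7.51×10⁻⁵ × 1.11 × 44.0 = 3.67×10⁻³ Pa/m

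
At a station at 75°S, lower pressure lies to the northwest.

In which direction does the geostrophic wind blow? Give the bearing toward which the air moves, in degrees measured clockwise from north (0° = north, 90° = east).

225°

The pressure-gradient force points toward the northwest (bearing 315°).
Geostrophic balance: in the Southern Hemisphere the Coriolis force deflects motion to the left, so the geostrophic wind blows 90° to the left of the pressure-gradient force (low pressure on the right).
Rotating 315° by 90° counterclockwise gives 225° — the wind blows toward the southwest.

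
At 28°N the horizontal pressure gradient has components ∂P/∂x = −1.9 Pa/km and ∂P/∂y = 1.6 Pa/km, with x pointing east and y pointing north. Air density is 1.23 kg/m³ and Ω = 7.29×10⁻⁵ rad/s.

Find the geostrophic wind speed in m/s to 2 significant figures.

30 m/s

Coriolis parameter at 28°N:
f = 2Ω sin φ = 2 × 7.29×10⁻⁵ × sin 28° = 6.84×10⁻⁵ s⁻¹
Component geostrophic relations (x east, y north):
u_g = −(1/(fρ)) ∂P/∂y,  v_g = (1/(fρ)) ∂P/∂x
u_g = −(1.6×10⁻³)/(6.84×10⁻⁵ × 1.23) = −19.0 m/s;  v_g = (−1.9×10⁻³)/(6.84×10⁻⁵ × 1.23) = −22.6 m/s
|V_g| = √(u_g² + v_g²) = 29.5 m/s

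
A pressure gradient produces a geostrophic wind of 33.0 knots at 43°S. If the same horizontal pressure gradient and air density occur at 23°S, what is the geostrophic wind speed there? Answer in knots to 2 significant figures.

58 knots

With the same pressure gradient and density, V_g ∝ 1/f ∝ 1/sin φ.
V₂ = V₁ · sin φ₁ / sin φ₂ = 33.0 × sin 43° / sin 23°
V₂ = 33.0 × 0.6820/0.3907 = 58 knots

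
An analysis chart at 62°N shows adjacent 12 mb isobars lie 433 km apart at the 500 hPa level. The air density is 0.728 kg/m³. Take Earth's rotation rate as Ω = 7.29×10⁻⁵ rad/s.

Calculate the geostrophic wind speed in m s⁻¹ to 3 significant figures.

29.6 m s⁻¹

Coriolis parameter at 62°N:
f = 2Ω sin φ = 2 × 7.29×10⁻⁵ × sin 62° = 1.29×10⁻⁴ s⁻¹
Pressure gradient: |∂P/∂n| = 1200 Pa / 433000 m = 2.77×10⁻³ Pa/m
Geostrophic balance (pressure-gradient force = Coriolis force):
V_g = (1/(fρ)) |∂P/∂n| = 2.77×10⁻³ / (1.29×10⁻⁴ × 0.728) = 29.6 m/s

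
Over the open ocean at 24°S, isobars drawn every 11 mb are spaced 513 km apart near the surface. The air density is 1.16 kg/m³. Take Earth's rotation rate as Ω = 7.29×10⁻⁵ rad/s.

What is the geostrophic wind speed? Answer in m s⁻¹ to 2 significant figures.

31 m s⁻¹

Coriolis parameter at 24°S:
f = 2Ω sin φ = 2 × 7.29×10⁻⁵ × sin 24° = 5.93×10⁻⁵ s⁻¹
Pressure gradient: |∂P/∂n| = 1100 Pa / 513000 m = 2.14×10⁻³ Pa/m
Geostrophic balance (pressure-gradient force = Coriolis force):
V_g = (1/(fρ)) |∂P/∂n| = 2.14×10⁻³ / (5.93×10⁻⁵ × 1.16) = 31.2 m/s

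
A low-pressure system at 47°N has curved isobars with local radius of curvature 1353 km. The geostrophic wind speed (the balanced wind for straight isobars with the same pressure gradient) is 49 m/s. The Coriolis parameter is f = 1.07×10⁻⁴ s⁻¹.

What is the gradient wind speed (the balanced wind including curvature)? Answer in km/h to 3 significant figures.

139 km/h

Around a low, centrifugal force acts outward with Coriolis, so pressure-gradient force balances both:
(1/ρ)|∂P/∂n| = fV + V²/R  →  V² + fR·V − fR·V_g = 0
With fR = 1.07×10⁻⁴ × 1353×10³ m = 145 m/s:
V = [−fR + √((fR)² + 4 fR V_g)]/2 = [−145 + √(145² + 4×145×49)]/2 = 38.7 m/s
Subgeostrophic (V < V_g = 49 m/s), as expected around a low.
Converting: 38.7 m/s × 3.6 = 139 km/h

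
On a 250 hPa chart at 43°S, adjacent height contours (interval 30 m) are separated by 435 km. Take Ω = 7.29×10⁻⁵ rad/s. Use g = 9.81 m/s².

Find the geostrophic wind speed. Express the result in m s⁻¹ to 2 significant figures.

Coriolis parameter at 43°S:
f = 2Ω sin φ = 2 × 7.29×10⁻⁵ × sin 43° = 9.94×10⁻⁵ s⁻¹
Height gradient: |∂Z/∂n| = 30 m / 435000 m = 6.90×10⁻⁵
On a pressure surface, geostrophic balance gives V_g = (g/f)|∂Z/∂n|:
V_g = 9.81 × 6.90×10⁻⁵ / 9.94×10⁻⁵ = 6.80 m/s

6.8 m s⁻¹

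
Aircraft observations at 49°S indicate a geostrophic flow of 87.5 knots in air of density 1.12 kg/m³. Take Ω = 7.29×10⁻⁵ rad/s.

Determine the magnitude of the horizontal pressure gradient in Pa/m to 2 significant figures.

5.5×10⁻³ Pa/m

Coriolis parameter at 49°S:
f = 2Ω sin φ = 2 × 7.29×10⁻⁵ × sin 49° = 1.10×10⁻⁴ s⁻¹
Wind speed in SI: 87.5 knots = 45.0 m/s
Geostrophic balance rearranged: |∂P/∂n| = f ρ V_g
|∂P/∂n| = 1.10×10⁻⁴ × 1.12 × 45.0 = 5.55×10⁻³ Pa/m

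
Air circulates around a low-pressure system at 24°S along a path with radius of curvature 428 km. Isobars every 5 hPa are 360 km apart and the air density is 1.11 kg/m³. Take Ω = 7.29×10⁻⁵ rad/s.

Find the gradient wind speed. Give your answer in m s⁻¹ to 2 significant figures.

14 m s⁻¹

Coriolis parameter at 24°S:
f = 2Ω sin φ = 2 × 7.29×10⁻⁵ × sin 24° = 5.93×10⁻⁵ s⁻¹
Pressure gradient: |∂P/∂n| = 500 Pa / 360000 m = 1.39×10⁻³ Pa/m
Geostrophic speed: V_g = |∂P/∂n|/(fρ) = 1.39×10⁻³/(5.93×10⁻⁵ × 1.11) = 21.1 m/s
Around a low, centrifugal force acts outward with Coriolis, so pressure-gradient force balances both:
(1/ρ)|∂P/∂n| = fV + V²/R  →  V² + fR·V − fR·V_g = 0
With fR = 5.93×10⁻⁵ × 428×10³ m = 25.4 m/s:
V = [−fR + √((fR)² + 4 fR V_g)]/2 = [−25.4 + √(25.4² + 4×25.4×21.1)]/2 = 13.7 m/s
Subgeostrophic (V < V_g = 21.1 m/s), as expected around a low.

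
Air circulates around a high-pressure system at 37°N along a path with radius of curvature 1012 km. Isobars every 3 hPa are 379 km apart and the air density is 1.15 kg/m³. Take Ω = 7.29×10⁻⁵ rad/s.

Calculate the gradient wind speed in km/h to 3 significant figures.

31.3 km/h

Coriolis parameter at 37°N:
f = 2Ω sin φ = 2 × 7.29×10⁻⁵ × sin 37° = 8.77×10⁻⁵ s⁻¹
Pressure gradient: |∂P/∂n| = 300 Pa / 379000 m = 7.92×10⁻⁴ Pa/m
Geostrophic speed: V_g = |∂P/∂n|/(fρ) = 7.92×10⁻⁴/(8.77×10⁻⁵ × 1.15) = 7.84 m/s
Around a high, pressure-gradient force acts outward with centrifugal, so Coriolis balances both:
fV = (1/ρ)|∂P/∂n| + V²/R  →  V² − fR·V + fR·V_g = 0
With fR = 8.77×10⁻⁵ × 1012×10³ m = 88.8 m/s:
V = [fR − √((fR)² − 4 fR V_g)]/2 = [88.8 − √(88.8² − 4×88.8×7.84)]/2 = 8.7 m/s
Supergeostrophic (V > V_g = 7.84 m/s), as expected around a high.
Converting: 8.7 m/s × 3.6 = 31.3 km/h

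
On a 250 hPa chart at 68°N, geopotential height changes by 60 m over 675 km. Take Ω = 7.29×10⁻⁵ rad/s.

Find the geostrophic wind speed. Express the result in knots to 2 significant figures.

Coriolis parameter at 68°N:
f = 2Ω sin φ = 2 × 7.29×10⁻⁵ × sin 68° = 1.35×10⁻⁴ s⁻¹
Height gradient: |∂Z/∂n| = 60 m / 675000 m = 8.89×10⁻⁵
On a pressure surface, geostrophic balance gives V_g = (g/f)|∂Z/∂n|:
V_g = 9.81 × 8.89×10⁻⁵ / 1.35×10⁻⁴ = 6.45 m/s
Converting: 6.45 m/s × 1.944 = 13 knots

13 knots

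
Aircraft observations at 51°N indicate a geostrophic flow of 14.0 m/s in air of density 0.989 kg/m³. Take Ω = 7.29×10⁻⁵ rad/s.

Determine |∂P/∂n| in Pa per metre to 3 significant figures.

1.57×10⁻³ Pa/m

Coriolis parameter at 51°N:
f = 2Ω sin φ = 2 × 7.29×10⁻⁵ × sin 51° = 1.13×10⁻⁴ s⁻¹
Geostrophic balance rearranged: |∂P/∂n| = f ρ V_g
|∂P/∂n| = 1.13×10⁻⁴ × 0.989 × 14.0 = 1.57×10⁻³ Pa/m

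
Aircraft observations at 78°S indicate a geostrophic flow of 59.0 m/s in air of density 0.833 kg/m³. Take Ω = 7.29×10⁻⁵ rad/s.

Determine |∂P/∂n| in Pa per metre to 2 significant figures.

7.0×10⁻³ Pa/m

Coriolis parameter at 78°S:
f = 2Ω sin φ = 2 × 7.29×10⁻⁵ × sin 78° = 1.43×10⁻⁴ s⁻¹
Geostrophic balance rearranged: |∂P/∂n| = f ρ V_g
|∂P/∂n| = 1.43×10⁻⁴ × 0.833 × 59.0 = 7.01×10⁻³ Pa/m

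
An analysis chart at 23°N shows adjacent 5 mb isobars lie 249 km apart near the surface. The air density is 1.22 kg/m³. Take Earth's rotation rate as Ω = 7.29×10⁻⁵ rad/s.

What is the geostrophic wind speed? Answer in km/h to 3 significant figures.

104 km/h

Coriolis parameter at 23°N:
f = 2Ω sin φ = 2 × 7.29×10⁻⁵ × sin 23° = 5.70×10⁻⁵ s⁻¹
Pressure gradient: |∂P/∂n| = 500 Pa / 249000 m = 2.01×10⁻³ Pa/m
Geostrophic balance (pressure-gradient force = Coriolis force):
V_g = (1/(fρ)) |∂P/∂n| = 2.01×10⁻³ / (5.70×10⁻⁵ × 1.22) = 28.9 m/s
Converting: 28.9 m/s × 3.6 = 104 km/h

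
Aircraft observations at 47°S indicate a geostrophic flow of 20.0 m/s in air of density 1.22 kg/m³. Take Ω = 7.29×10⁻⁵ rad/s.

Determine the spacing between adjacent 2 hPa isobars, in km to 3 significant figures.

Coriolis parameter at 47°S:
f = 2Ω sin φ = 2 × 7.29×10⁻⁵ × sin 47° = 1.07×10⁻⁴ s⁻¹
Geostrophic balance rearranged: |∂P/∂n| = f ρ V_g
|∂P/∂n| = 1.07×10⁻⁴ × 1.22 × 20.0 = 2.60×10⁻³ Pa/m
Isobar spacing: Δn = ΔP/|∂P/∂n| = 200 Pa / 2.60×10⁻³ Pa/m = 76870 m ≈ 76.9 km

76.9 km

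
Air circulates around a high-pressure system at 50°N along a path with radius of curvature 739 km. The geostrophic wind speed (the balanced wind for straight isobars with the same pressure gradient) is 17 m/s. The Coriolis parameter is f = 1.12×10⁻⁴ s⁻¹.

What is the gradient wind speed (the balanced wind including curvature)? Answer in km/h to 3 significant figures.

86.1 km/h

Around a high, pressure-gradient force acts outward with centrifugal, so Coriolis balances both:
fV = (1/ρ)|∂P/∂n| + V²/R  →  V² − fR·V + fR·V_g = 0
With fR = 1.12×10⁻⁴ × 739×10³ m = 82.8 m/s:
V = [fR − √((fR)² − 4 fR V_g)]/2 = [82.8 − √(82.8² − 4×82.8×17)]/2 = 23.9 m/s
Supergeostrophic (V > V_g = 17 m/s), as expected around a high.
Converting: 23.9 m/s × 3.6 = 86.1 km/h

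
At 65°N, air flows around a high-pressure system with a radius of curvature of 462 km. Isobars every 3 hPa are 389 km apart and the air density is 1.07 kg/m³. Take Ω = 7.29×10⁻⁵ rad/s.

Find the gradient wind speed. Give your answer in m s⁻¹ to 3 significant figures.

6.06 m s⁻¹

Coriolis parameter at 65°N:
f = 2Ω sin φ = 2 × 7.29×10⁻⁵ × sin 65° = 1.32×10⁻⁴ s⁻¹
Pressure gradient: |∂P/∂n| = 300 Pa / 389000 m = 7.71×10⁻⁴ Pa/m
Geostrophic speed: V_g = |∂P/∂n|/(fρ) = 7.71×10⁻⁴/(1.32×10⁻⁴ × 1.07) = 5.45 m/s
Around a high, pressure-gradient force acts outward with centrifugal, so Coriolis balances both:
fV = (1/ρ)|∂P/∂n| + V²/R  →  V² − fR·V + fR·V_g = 0
With fR = 1.32×10⁻⁴ × 462×10³ m = 61.0 m/s:
V = [fR − √((fR)² − 4 fR V_g)]/2 = [61.0 − √(61.0² − 4×61.0×5.45)]/2 = 6.06 m/s
Supergeostrophic (V > V_g = 5.45 m/s), as expected around a high.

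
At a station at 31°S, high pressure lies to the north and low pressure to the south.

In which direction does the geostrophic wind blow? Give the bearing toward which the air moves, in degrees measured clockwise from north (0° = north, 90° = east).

090°

The pressure-gradient force points toward the south (bearing 180°).
Geostrophic balance: in the Southern Hemisphere the Coriolis force deflects motion to the left, so the geostrophic wind blows 90° to the left of the pressure-gradient force (low pressure on the right).
Rotating 180° by 90° counterclockwise gives 090° — the wind blows toward the east.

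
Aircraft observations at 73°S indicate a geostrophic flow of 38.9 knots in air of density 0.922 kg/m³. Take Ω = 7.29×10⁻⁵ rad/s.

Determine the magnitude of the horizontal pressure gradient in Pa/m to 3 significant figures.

Coriolis parameter at 73°S:
f = 2Ω sin φ = 2 × 7.29×10⁻⁵ × sin 73° = 1.39×10⁻⁴ s⁻¹
Wind speed in SI: 38.9 knots = 20.0 m/s
Geostrophic balance rearranged: |∂P/∂n| = f ρ V_g
|∂P/∂n| = 1.39×10⁻⁴ × 0.922 × 20.0 = 2.57×10⁻³ Pa/m

2.57×10⁻³ Pa/m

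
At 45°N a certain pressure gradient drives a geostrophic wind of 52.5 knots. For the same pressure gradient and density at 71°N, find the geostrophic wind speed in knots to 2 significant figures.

With the same pressure gradient and density, V_g ∝ 1/f ∝ 1/sin φ.
V₂ = V₁ · sin φ₁ / sin φ₂ = 52.5 × sin 45° / sin 71°
V₂ = 52.5 × 0.7071/0.9455 = 39 knots

39 knots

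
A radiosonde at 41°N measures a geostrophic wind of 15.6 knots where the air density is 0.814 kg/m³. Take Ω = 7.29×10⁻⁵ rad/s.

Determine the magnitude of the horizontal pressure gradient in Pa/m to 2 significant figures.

Coriolis parameter at 41°N:
f = 2Ω sin φ = 2 × 7.29×10⁻⁵ × sin 41° = 9.57×10⁻⁵ s⁻¹
Wind speed in SI: 15.6 knots = 8.03 m/s
Geostrophic balance rearranged: |∂P/∂n| = f ρ V_g
|∂P/∂n| = 9.57×10⁻⁵ × 0.814 × 8.03 = 6.25×10⁻⁴ Pa/m

6.2×10⁻⁴ Pa/m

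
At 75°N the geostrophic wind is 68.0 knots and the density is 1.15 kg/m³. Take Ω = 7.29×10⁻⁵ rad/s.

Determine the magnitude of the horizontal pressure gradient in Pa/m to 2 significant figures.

5.7×10⁻³ Pa/m

Coriolis parameter at 75°N:
f = 2Ω sin φ = 2 × 7.29×10⁻⁵ × sin 75° = 1.41×10⁻⁴ s⁻¹
Wind speed in SI: 68.0 knots = 35.0 m/s
Geostrophic balance rearranged: |∂P/∂n| = f ρ V_g
|∂P/∂n| = 1.41×10⁻⁴ × 1.15 × 35.0 = 5.67×10⁻³ Pa/m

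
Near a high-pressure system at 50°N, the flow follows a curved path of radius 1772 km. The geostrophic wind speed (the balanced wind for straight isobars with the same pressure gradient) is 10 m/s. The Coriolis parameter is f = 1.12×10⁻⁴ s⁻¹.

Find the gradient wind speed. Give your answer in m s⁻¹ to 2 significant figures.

11 m s⁻¹

Around a high, pressure-gradient force acts outward with centrifugal, so Coriolis balances both:
fV = (1/ρ)|∂P/∂n| + V²/R  →  V² − fR·V + fR·V_g = 0
With fR = 1.12×10⁻⁴ × 1772×10³ m = 198 m/s:
V = [fR − √((fR)² − 4 fR V_g)]/2 = [198 − √(198² − 4×198×10)]/2 = 10.6 m/s
Supergeostrophic (V > V_g = 10 m/s), as expected around a high.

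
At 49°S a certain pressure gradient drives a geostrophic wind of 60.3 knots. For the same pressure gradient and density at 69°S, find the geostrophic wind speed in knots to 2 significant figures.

49 knots

With the same pressure gradient and density, V_g ∝ 1/f ∝ 1/sin φ.
V₂ = V₁ · sin φ₁ / sin φ₂ = 60.3 × sin 49° / sin 69°
V₂ = 60.3 × 0.7547/0.9336 = 49 knots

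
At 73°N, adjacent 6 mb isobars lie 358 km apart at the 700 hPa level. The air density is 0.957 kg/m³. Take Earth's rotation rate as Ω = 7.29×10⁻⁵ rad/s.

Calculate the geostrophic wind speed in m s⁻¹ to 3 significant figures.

Coriolis parameter at 73°N:
f = 2Ω sin φ = 2 × 7.29×10⁻⁵ × sin 73° = 1.39×10⁻⁴ s⁻¹
Pressure gradient: |∂P/∂n| = 600 Pa / 358000 m = 1.68×10⁻³ Pa/m
Geostrophic balance (pressure-gradient force = Coriolis force):
V_g = (1/(fρ)) |∂P/∂n| = 1.68×10⁻³ / (1.39×10⁻⁴ × 0.957) = 12.6 m/s

12.6 m s⁻¹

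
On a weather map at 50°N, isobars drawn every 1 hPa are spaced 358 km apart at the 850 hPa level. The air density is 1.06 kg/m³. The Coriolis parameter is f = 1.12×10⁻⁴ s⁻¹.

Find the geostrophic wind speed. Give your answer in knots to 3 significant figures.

4.57 knots

Pressure gradient: |∂P/∂n| = 100 Pa / 358000 m = 2.79×10⁻⁴ Pa/m
Geostrophic balance (pressure-gradient force = Coriolis force):
V_g = (1/(fρ)) |∂P/∂n| = 2.79×10⁻⁴ / (1.12×10⁻⁴ × 1.06) = 2.35 m/s
Converting: 2.35 m/s × 1.944 = 4.57 knots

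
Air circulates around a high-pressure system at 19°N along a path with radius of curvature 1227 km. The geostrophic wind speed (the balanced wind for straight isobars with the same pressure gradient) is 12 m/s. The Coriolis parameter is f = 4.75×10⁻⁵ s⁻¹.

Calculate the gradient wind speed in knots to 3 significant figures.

Around a high, pressure-gradient force acts outward with centrifugal, so Coriolis balances both:
fV = (1/ρ)|∂P/∂n| + V²/R  →  V² − fR·V + fR·V_g = 0
With fR = 4.75×10⁻⁵ × 1227×10³ m = 58.3 m/s:
V = [fR − √((fR)² − 4 fR V_g)]/2 = [58.3 − √(58.3² − 4×58.3×12)]/2 = 16.9 m/s
Supergeostrophic (V > V_g = 12 m/s), as expected around a high.
Converting: 16.9 m/s × 1.944 = 32.9 knots

32.9 knots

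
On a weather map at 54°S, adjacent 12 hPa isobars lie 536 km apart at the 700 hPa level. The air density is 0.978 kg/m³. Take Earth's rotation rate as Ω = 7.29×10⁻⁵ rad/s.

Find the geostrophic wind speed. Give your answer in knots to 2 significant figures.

Coriolis parameter at 54°S:
f = 2Ω sin φ = 2 × 7.29×10⁻⁵ × sin 54° = 1.18×10⁻⁴ s⁻¹
Pressure gradient: |∂P/∂n| = 1200 Pa / 536000 m = 2.24×10⁻³ Pa/m
Geostrophic balance (pressure-gradient force = Coriolis force):
V_g = (1/(fρ)) |∂P/∂n| = 2.24×10⁻³ / (1.18×10⁻⁴ × 0.978) = 19.4 m/s
Converting: 19.4 m/s × 1.944 = 38 knots

38 knots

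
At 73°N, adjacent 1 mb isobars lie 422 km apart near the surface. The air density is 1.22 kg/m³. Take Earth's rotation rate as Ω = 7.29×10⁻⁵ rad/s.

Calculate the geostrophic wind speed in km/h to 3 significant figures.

5.02 km/h

Coriolis parameter at 73°N:
f = 2Ω sin φ = 2 × 7.29×10⁻⁵ × sin 73° = 1.39×10⁻⁴ s⁻¹
Pressure gradient: |∂P/∂n| = 100 Pa / 422000 m = 2.37×10⁻⁴ Pa/m
Geostrophic balance (pressure-gradient force = Coriolis force):
V_g = (1/(fρ)) |∂P/∂n| = 2.37×10⁻⁴ / (1.39×10⁻⁴ × 1.22) = 1.39 m/s
Converting: 1.39 m/s × 3.6 = 5.02 km/h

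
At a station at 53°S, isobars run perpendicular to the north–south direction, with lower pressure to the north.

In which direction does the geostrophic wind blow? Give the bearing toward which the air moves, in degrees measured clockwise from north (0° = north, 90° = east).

The pressure-gradient force points toward the north (bearing 000°).
Geostrophic balance: in the Southern Hemisphere the Coriolis force deflects motion to the left, so the geostrophic wind blows 90° to the left of the pressure-gradient force (low pressure on the right).
Rotating 000° by 90° counterclockwise gives 270° — the wind blows toward the west.

270°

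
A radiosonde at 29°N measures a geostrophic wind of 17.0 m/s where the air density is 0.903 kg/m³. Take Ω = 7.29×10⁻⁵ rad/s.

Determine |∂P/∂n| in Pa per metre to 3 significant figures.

1.09×10⁻³ Pa/m

Coriolis parameter at 29°N:
f = 2Ω sin φ = 2 × 7.29×10⁻⁵ × sin 29° = 7.07×10⁻⁵ s⁻¹
Geostrophic balance rearranged: |∂P/∂n| = f ρ V_g
|∂P/∂n| = 7.07×10⁻⁵ × 0.903 × 17.0 = 1.09×10⁻³ Pa/m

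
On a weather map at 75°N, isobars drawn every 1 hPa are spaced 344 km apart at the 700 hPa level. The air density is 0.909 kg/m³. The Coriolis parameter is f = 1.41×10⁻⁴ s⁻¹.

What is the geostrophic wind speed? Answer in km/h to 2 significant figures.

8.2 km/h

Pressure gradient: |∂P/∂n| = 100 Pa / 344000 m = 2.91×10⁻⁴ Pa/m
Geostrophic balance (pressure-gradient force = Coriolis force):
V_g = (1/(fρ)) |∂P/∂n| = 2.91×10⁻⁴ / (1.41×10⁻⁴ × 0.909) = 2.27 m/s
Converting: 2.27 m/s × 3.6 = 8.2 km/h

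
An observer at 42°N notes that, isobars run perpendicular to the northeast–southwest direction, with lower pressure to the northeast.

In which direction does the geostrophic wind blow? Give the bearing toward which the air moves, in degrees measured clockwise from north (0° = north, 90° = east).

135°

The pressure-gradient force points toward the northeast (bearing 045°).
Geostrophic balance: in the Northern Hemisphere the Coriolis force deflects motion to the right, so the geostrophic wind blows 90° to the right of the pressure-gradient force (low pressure on the left).
Rotating 045° by 90° clockwise gives 135° — the wind blows toward the southeast.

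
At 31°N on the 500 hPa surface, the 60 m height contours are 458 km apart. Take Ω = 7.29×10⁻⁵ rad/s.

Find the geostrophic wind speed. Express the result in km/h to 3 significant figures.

Coriolis parameter at 31°N:
f = 2Ω sin φ = 2 × 7.29×10⁻⁵ × sin 31° = 7.51×10⁻⁵ s⁻¹
Height gradient: |∂Z/∂n| = 60 m / 458000 m = 1.31×10⁻⁴
On a pressure surface, geostrophic balance gives V_g = (g/f)|∂Z/∂n|:
V_g = 9.81 × 1.31×10⁻⁴ / 7.51×10⁻⁵ = 17.1 m/s
Converting: 17.1 m/s × 3.6 = 61.6 km/h

61.6 km/h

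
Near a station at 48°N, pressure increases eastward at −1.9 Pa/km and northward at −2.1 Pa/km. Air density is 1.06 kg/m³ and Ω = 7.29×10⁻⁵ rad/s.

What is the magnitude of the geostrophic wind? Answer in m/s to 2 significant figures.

Coriolis parameter at 48°N:
f = 2Ω sin φ = 2 × 7.29×10⁻⁵ × sin 48° = 1.08×10⁻⁴ s⁻¹
Component geostrophic relations (x east, y north):
u_g = −(1/(fρ)) ∂P/∂y,  v_g = (1/(fρ)) ∂P/∂x
u_g = −(−2.1×10⁻³)/(1.08×10⁻⁴ × 1.06) = 18.3 m/s;  v_g = (−1.9×10⁻³)/(1.08×10⁻⁴ × 1.06) = −16.5 m/s
|V_g| = √(u_g² + v_g²) = 24.7 m/s

25 m/s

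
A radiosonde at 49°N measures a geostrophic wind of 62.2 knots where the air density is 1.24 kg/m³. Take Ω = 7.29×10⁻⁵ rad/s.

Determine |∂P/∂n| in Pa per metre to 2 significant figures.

Coriolis parameter at 49°N:
f = 2Ω sin φ = 2 × 7.29×10⁻⁵ × sin 49° = 1.10×10⁻⁴ s⁻¹
Wind speed in SI: 62.2 knots = 32.0 m/s
Geostrophic balance rearranged: |∂P/∂n| = f ρ V_g
|∂P/∂n| = 1.10×10⁻⁴ × 1.24 × 32.0 = 4.37×10⁻³ Pa/m

4.4×10⁻³ Pa/m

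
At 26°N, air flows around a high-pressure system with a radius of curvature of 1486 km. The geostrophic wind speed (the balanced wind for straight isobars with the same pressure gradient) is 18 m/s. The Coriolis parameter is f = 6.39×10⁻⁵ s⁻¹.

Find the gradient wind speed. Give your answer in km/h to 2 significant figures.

87 km/h

Around a high, pressure-gradient force acts outward with centrifugal, so Coriolis balances both:
fV = (1/ρ)|∂P/∂n| + V²/R  →  V² − fR·V + fR·V_g = 0
With fR = 6.39×10⁻⁵ × 1486×10³ m = 95.0 m/s:
V = [fR − √((fR)² − 4 fR V_g)]/2 = [95.0 − √(95.0² − 4×95.0×18)]/2 = 24.1 m/s
Supergeostrophic (V > V_g = 18 m/s), as expected around a high.
Converting: 24.1 m/s × 3.6 = 87 km/h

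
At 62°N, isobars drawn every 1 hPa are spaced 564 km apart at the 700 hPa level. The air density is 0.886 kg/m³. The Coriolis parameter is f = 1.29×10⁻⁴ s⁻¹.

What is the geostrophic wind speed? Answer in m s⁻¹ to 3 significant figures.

Pressure gradient: |∂P/∂n| = 100 Pa / 564000 m = 1.77×10⁻⁴ Pa/m
Geostrophic balance (pressure-gradient force = Coriolis force):
V_g = (1/(fρ)) |∂P/∂n| = 1.77×10⁻⁴ / (1.29×10⁻⁴ × 0.886) = 1.55 m/s

1.55 m s⁻¹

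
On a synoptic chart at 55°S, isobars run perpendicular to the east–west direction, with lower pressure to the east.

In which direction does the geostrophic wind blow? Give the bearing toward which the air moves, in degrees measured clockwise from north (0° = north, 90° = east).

000°

The pressure-gradient force points toward the east (bearing 090°).
Geostrophic balance: in the Southern Hemisphere the Coriolis force deflects motion to the left, so the geostrophic wind blows 90° to the left of the pressure-gradient force (low pressure on the right).
Rotating 090° by 90° counterclockwise gives 000° — the wind blows toward the north.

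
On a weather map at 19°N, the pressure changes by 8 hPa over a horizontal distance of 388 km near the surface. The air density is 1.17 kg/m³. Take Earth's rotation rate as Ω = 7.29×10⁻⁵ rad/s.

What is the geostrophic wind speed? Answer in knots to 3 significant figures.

Coriolis parameter at 19°N:
f = 2Ω sin φ = 2 × 7.29×10⁻⁵ × sin 19° = 4.75×10⁻⁵ s⁻¹
Pressure gradient: |∂P/∂n| = 800 Pa / 388000 m = 2.06×10⁻³ Pa/m
Geostrophic balance (pressure-gradient force = Coriolis force):
V_g = (1/(fρ)) |∂P/∂n| = 2.06×10⁻³ / (4.75×10⁻⁵ × 1.17) = 37.1 m/s
Converting: 37.1 m/s × 1.944 = 72.2 knots

72.2 knots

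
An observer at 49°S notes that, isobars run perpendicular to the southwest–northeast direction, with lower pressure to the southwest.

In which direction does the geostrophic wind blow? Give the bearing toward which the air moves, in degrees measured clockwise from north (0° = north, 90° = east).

The pressure-gradient force points toward the southwest (bearing 225°).
Geostrophic balance: in the Southern Hemisphere the Coriolis force deflects motion to the left, so the geostrophic wind blows 90° to the left of the pressure-gradient force (low pressure on the right).
Rotating 225° by 90° counterclockwise gives 135° — the wind blows toward the southeast.

135°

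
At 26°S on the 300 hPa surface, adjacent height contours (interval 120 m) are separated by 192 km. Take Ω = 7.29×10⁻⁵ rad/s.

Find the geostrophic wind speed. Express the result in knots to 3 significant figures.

186 knots

Coriolis parameter at 26°S:
f = 2Ω sin φ = 2 × 7.29×10⁻⁵ × sin 26° = 6.39×10⁻⁵ s⁻¹
Height gradient: |∂Z/∂n| = 120 m / 192000 m = 6.25×10⁻⁴
On a pressure surface, geostrophic balance gives V_g = (g/f)|∂Z/∂n|:
V_g = 9.81 × 6.25×10⁻⁴ / 6.39×10⁻⁵ = 95.9 m/s
Converting: 95.9 m/s × 1.944 = 186 knots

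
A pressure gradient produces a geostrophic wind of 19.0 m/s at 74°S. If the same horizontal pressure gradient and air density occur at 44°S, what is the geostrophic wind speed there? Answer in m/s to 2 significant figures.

26 m/s

With the same pressure gradient and density, V_g ∝ 1/f ∝ 1/sin φ.
V₂ = V₁ · sin φ₁ / sin φ₂ = 19.0 × sin 74° / sin 44°
V₂ = 19.0 × 0.9613/0.6947 = 26 m/s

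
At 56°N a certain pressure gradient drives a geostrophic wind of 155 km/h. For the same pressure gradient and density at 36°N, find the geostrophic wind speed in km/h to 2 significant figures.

220 km/h

With the same pressure gradient and density, V_g ∝ 1/f ∝ 1/sin φ.
V₂ = V₁ · sin φ₁ / sin φ₂ = 155 × sin 56° / sin 36°
V₂ = 155 × 0.8290/0.5878 = 220 km/h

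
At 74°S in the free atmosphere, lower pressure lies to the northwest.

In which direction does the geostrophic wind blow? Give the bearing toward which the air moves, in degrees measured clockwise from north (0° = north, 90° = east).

225°

The pressure-gradient force points toward the northwest (bearing 315°).
Geostrophic balance: in the Southern Hemisphere the Coriolis force deflects motion to the left, so the geostrophic wind blows 90° to the left of the pressure-gradient force (low pressure on the right).
Rotating 315° by 90° counterclockwise gives 225° — the wind blows toward the southwest.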